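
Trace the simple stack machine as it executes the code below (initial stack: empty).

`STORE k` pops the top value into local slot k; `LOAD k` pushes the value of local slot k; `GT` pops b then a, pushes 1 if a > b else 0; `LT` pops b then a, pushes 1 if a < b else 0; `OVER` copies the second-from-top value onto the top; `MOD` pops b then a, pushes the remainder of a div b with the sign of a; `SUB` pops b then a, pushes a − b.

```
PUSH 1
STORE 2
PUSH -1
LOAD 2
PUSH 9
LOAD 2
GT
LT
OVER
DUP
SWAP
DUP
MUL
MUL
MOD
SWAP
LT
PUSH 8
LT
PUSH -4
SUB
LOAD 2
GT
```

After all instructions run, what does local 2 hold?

1

PUSH 1  -> [1]
STORE 2 -> []
PUSH -1 -> [-1]
LOAD 2  -> [-1, 1]
PUSH 9  -> [-1, 1, 9]
LOAD 2  -> [-1, 1, 9, 1]
GT      -> [-1, 1, 1]
LT      -> [-1, 0]
OVER    -> [-1, 0, -1]
DUP     -> [-1, 0, -1, -1]
SWAP    -> [-1, 0, -1, -1]
DUP     -> [-1, 0, -1, -1, -1]
MUL     -> [-1, 0, -1, 1]
MUL     -> [-1, 0, -1]
MOD     -> [-1, 0]
SWAP    -> [0, -1]
LT      -> [0]
PUSH 8  -> [0, 8]
LT      -> [1]
PUSH -4 -> [1, -4]
SUB     -> [5]
LOAD 2  -> [5, 1]
GT      -> [1]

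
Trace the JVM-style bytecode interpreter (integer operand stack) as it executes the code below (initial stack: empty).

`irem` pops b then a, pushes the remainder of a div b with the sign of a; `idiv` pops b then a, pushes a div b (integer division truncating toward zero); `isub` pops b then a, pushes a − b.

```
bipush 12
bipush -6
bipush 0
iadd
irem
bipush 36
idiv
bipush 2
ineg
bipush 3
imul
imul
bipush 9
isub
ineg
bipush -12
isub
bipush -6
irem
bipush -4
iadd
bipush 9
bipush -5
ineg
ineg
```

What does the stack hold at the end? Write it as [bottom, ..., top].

bipush 12  : 12
bipush -6  : 12 -6
bipush 0   : 12 -6 0
iadd       : 12 -6
irem       : 0
bipush 36  : 0 36
idiv       : 0
bipush 2   : 0 2
ineg       : 0 -2
bipush 3   : 0 -2 3
imul       : 0 -6
imul       : 0
bipush 9   : 0 9
isub       : -9
ineg       : 9
bipush -12 : 9 -12
isub       : 21
bipush -6  : 21 -6
irem       : 3
bipush -4  : 3 -4
iadd       : -1
bipush 9   : -1 9
bipush -5  : -1 9 -5
ineg       : -1 9 5
ineg       : -1 9 -5

[-1, 9, -5]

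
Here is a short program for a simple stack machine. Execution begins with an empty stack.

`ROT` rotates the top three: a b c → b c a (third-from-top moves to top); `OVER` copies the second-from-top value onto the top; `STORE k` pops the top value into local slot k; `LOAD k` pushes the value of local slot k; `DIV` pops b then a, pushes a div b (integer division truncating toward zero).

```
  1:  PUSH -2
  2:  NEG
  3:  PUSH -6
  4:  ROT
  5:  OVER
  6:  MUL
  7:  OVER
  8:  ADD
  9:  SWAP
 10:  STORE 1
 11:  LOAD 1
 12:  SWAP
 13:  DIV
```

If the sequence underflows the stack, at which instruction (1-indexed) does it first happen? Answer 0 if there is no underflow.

PUSH -2 → [-2]
NEG     → [2]
PUSH -6 → [2, -6]
ROT  — needs 3 operands, stack has 2 → underflow

4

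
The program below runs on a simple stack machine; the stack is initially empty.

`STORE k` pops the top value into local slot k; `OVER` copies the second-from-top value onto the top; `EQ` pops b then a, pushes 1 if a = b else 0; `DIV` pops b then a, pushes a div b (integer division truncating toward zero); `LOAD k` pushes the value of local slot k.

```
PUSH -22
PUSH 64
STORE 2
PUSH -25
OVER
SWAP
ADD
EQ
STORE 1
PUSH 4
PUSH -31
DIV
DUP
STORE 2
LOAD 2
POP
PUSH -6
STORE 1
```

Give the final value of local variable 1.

-6

PUSH -22 -> [-22]
PUSH 64  -> [-22, 64]
STORE 2  -> [-22]
PUSH -25 -> [-22, -25]
OVER     -> [-22, -25, -22]
SWAP     -> [-22, -22, -25]
ADD      -> [-22, -47]
EQ       -> [0]
STORE 1  -> []
PUSH 4   -> [4]
PUSH -31 -> [4, -31]
DIV      -> [0]
DUP      -> [0, 0]
STORE 2  -> [0]
LOAD 2   -> [0, 0]
POP      -> [0]
PUSH -6  -> [0, -6]
STORE 1  -> [0]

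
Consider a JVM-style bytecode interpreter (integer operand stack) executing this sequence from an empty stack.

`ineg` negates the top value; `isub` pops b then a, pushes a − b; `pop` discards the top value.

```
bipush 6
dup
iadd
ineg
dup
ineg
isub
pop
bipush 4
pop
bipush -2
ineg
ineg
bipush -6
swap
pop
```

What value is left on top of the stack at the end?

bipush 6   6
dup        6 6
iadd       12
ineg       -12
dup        -12 -12
ineg       -12 12
isub       -24
pop        (empty)
bipush 4   4
pop        (empty)
bipush -2  -2
ineg       2
ineg       -2
bipush -6  -2 -6
swap       -6 -2
pop        -6

-6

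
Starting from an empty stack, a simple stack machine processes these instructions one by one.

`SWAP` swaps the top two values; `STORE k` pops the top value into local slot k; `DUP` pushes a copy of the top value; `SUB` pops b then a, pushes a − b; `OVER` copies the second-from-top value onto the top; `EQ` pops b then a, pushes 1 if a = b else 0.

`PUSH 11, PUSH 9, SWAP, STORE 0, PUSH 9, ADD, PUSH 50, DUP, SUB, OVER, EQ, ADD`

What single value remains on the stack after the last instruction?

18

PUSH 11 → 11
PUSH 9  → 11 9
SWAP    → 9 11
STORE 0 → 9
PUSH 9  → 9 9
ADD     → 18
PUSH 50 → 18 50
DUP     → 18 50 50
SUB     → 18 0
OVER    → 18 0 18
EQ      → 18 0
ADD     → 18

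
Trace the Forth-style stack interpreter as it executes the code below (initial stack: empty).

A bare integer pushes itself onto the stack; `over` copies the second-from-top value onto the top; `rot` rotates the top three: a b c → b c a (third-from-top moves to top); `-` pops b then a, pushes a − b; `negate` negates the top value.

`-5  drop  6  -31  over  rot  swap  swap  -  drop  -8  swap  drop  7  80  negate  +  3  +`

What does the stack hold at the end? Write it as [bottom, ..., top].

-5      [-5]
drop    []
6       [6]
-31     [6, -31]
over    [6, -31, 6]
rot     [-31, 6, 6]
swap    [-31, 6, 6]
swap    [-31, 6, 6]
-       [-31, 0]
drop    [-31]
-8      [-31, -8]
swap    [-8, -31]
drop    [-8]
7       [-8, 7]
80      [-8, 7, 80]
negate  [-8, 7, -80]
+       [-8, -73]
3       [-8, -73, 3]
+       [-8, -70]

[-8, -70]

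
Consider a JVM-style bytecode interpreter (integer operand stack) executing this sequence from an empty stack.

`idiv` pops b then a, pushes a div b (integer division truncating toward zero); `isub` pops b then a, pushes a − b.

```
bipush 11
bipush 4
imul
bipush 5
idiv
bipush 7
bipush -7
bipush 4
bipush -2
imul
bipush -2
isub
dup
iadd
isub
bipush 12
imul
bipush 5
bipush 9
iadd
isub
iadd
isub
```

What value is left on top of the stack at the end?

bipush 11 → 11
bipush 4  → 11 4
imul      → 44
bipush 5  → 44 5
idiv      → 8
bipush 7  → 8 7
bipush -7 → 8 7 -7
bipush 4  → 8 7 -7 4
bipush -2 → 8 7 -7 4 -2
imul      → 8 7 -7 -8
bipush -2 → 8 7 -7 -8 -2
isub      → 8 7 -7 -6
dup       → 8 7 -7 -6 -6
iadd      → 8 7 -7 -12
isub      → 8 7 5
bipush 12 → 8 7 5 12
imul      → 8 7 60
bipush 5  → 8 7 60 5
bipush 9  → 8 7 60 5 9
iadd      → 8 7 60 14
isub      → 8 7 46
iadd      → 8 53
isub      → -45

-45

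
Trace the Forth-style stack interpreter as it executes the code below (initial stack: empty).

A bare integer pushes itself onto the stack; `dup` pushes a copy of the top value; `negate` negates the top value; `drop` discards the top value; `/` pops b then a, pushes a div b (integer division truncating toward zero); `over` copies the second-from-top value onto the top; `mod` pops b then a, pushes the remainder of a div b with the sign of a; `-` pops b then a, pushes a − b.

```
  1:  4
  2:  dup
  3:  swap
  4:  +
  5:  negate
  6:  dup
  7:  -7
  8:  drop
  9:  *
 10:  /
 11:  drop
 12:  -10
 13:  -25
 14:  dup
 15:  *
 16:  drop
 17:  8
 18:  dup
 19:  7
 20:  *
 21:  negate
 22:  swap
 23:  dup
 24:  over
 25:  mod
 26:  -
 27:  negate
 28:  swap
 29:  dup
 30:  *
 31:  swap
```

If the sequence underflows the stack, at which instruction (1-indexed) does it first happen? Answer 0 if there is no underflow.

4      -> 4
dup    -> 4 4
swap   -> 4 4
+      -> 8
negate -> -8
dup    -> -8 -8
-7     -> -8 -8 -7
drop   -> -8 -8
*      -> 64
/  — needs 2 operands, stack has 1 → underflow

10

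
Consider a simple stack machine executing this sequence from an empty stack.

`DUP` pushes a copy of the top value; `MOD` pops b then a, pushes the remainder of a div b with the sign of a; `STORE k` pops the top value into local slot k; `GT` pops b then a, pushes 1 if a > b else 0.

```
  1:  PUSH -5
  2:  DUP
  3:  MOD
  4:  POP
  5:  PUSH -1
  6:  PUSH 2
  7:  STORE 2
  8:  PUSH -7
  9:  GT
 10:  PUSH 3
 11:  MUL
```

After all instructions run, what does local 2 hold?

PUSH -5  -5
DUP      -5 -5
MOD      0
POP      (empty)
PUSH -1  -1
PUSH 2   -1 2
STORE 2  -1
PUSH -7  -1 -7
GT       1
PUSH 3   1 3
MUL      3

2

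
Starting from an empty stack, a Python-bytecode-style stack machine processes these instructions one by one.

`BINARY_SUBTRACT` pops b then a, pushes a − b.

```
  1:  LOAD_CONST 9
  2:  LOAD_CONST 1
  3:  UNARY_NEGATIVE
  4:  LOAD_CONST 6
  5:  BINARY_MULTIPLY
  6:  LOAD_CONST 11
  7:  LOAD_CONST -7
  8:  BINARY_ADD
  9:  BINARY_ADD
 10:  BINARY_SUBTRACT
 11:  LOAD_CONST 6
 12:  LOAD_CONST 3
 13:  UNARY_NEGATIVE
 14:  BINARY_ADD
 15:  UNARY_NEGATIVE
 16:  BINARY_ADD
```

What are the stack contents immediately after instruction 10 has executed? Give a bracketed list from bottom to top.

[11]

LOAD_CONST 9    -> [9]
LOAD_CONST 1    -> [9, 1]
UNARY_NEGATIVE  -> [9, -1]
LOAD_CONST 6    -> [9, -1, 6]
BINARY_MULTIPLY -> [9, -6]
LOAD_CONST 11   -> [9, -6, 11]
LOAD_CONST -7   -> [9, -6, 11, -7]
BINARY_ADD      -> [9, -6, 4]
BINARY_ADD      -> [9, -2]
BINARY_SUBTRACT -> [11]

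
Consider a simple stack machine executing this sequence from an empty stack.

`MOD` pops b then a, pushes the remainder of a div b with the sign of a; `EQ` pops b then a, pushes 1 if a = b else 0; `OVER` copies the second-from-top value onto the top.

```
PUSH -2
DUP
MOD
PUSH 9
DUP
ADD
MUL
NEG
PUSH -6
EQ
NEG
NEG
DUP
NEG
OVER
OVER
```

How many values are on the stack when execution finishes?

4

PUSH -2  [-2]
DUP      [-2, -2]
MOD      [0]
PUSH 9   [0, 9]
DUP      [0, 9, 9]
ADD      [0, 18]
MUL      [0]
NEG      [0]
PUSH -6  [0, -6]
EQ       [0]
NEG      [0]
NEG      [0]
DUP      [0, 0]
NEG      [0, 0]
OVER     [0, 0, 0]
OVER     [0, 0, 0, 0]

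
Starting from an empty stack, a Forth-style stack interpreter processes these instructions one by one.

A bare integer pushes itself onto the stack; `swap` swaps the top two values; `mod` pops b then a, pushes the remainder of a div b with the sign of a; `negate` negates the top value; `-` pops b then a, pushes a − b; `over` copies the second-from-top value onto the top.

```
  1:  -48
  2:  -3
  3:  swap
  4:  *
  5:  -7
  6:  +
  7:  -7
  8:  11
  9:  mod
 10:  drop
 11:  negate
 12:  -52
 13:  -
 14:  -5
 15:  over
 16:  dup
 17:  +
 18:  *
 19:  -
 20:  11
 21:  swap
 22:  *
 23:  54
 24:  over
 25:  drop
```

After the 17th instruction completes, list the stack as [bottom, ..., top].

[-85, -5, -170]

-48    -> -48
-3     -> -48 -3
swap   -> -3 -48
*      -> 144
-7     -> 144 -7
+      -> 137
-7     -> 137 -7
11     -> 137 -7 11
mod    -> 137 -7
drop   -> 137
negate -> -137
-52    -> -137 -52
-      -> -85
-5     -> -85 -5
over   -> -85 -5 -85
dup    -> -85 -5 -85 -85
+      -> -85 -5 -170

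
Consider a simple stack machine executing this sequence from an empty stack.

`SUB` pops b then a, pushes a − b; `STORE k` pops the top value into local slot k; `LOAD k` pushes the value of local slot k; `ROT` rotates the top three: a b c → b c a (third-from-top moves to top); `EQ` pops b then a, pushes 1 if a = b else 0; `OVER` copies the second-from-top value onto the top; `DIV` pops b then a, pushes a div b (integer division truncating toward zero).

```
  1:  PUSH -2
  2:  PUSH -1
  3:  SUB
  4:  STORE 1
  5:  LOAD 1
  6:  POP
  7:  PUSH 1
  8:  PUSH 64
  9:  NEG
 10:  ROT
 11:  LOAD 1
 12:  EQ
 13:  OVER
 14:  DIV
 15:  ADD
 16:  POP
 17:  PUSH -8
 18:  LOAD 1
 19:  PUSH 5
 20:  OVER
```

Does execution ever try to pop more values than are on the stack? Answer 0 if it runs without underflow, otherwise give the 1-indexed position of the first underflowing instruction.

10

PUSH -2 → -2
PUSH -1 → -2 -1
SUB     → -1
STORE 1 → (empty)
LOAD 1  → -1
POP     → (empty)
PUSH 1  → 1
PUSH 64 → 1 64
NEG     → 1 -64
ROT  — needs 3 operands, stack has 2 → underflow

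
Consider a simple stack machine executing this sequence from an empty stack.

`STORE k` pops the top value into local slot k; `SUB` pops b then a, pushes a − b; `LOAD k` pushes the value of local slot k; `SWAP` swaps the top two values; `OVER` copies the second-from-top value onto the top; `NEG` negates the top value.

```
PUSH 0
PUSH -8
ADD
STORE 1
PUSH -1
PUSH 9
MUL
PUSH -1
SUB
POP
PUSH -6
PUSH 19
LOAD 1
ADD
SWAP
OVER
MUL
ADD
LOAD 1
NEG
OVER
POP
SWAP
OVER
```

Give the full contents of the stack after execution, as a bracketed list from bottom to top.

[8, -55, 8]

PUSH 0  → 0
PUSH -8 → 0 -8
ADD     → -8
STORE 1 → (empty)
PUSH -1 → -1
PUSH 9  → -1 9
MUL     → -9
PUSH -1 → -9 -1
SUB     → -8
POP     → (empty)
PUSH -6 → -6
PUSH 19 → -6 19
LOAD 1  → -6 19 -8
ADD     → -6 11
SWAP    → 11 -6
OVER    → 11 -6 11
MUL     → 11 -66
ADD     → -55
LOAD 1  → -55 -8
NEG     → -55 8
OVER    → -55 8 -55
POP     → -55 8
SWAP    → 8 -55
OVER    → 8 -55 8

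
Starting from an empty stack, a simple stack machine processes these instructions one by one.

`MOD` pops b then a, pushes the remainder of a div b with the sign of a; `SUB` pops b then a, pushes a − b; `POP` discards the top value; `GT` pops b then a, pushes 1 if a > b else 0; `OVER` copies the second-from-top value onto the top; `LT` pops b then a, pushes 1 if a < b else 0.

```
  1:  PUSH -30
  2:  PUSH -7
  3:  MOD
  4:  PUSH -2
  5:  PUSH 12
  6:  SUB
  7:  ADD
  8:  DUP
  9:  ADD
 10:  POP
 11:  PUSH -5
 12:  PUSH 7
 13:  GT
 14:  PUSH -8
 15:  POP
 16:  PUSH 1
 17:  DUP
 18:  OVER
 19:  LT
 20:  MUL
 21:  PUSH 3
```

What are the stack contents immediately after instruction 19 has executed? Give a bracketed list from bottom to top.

[0, 1, 0]

PUSH -30  -30
PUSH -7   -30 -7
MOD       -2
PUSH -2   -2 -2
PUSH 12   -2 -2 12
SUB       -2 -14
ADD       -16
DUP       -16 -16
ADD       -32
POP       (empty)
PUSH -5   -5
PUSH 7    -5 7
GT        0
PUSH -8   0 -8
POP       0
PUSH 1    0 1
DUP       0 1 1
OVER      0 1 1 1
LT        0 1 0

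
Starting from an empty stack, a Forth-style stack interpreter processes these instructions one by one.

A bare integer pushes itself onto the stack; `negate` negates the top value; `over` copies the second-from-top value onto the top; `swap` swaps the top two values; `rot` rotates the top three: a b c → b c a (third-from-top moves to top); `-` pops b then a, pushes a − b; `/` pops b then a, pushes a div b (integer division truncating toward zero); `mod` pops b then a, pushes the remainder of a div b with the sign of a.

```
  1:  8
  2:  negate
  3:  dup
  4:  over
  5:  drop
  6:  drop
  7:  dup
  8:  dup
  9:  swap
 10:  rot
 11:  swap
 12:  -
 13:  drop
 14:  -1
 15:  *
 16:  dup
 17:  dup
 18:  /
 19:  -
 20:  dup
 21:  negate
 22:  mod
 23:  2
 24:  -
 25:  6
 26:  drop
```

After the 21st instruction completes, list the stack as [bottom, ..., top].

8      : 8
negate : -8
dup    : -8 -8
over   : -8 -8 -8
drop   : -8 -8
drop   : -8
dup    : -8 -8
dup    : -8 -8 -8
swap   : -8 -8 -8
rot    : -8 -8 -8
swap   : -8 -8 -8
-      : -8 0
drop   : -8
-1     : -8 -1
*      : 8
dup    : 8 8
dup    : 8 8 8
/      : 8 1
-      : 7
dup    : 7 7
negate : 7 -7

[7, -7]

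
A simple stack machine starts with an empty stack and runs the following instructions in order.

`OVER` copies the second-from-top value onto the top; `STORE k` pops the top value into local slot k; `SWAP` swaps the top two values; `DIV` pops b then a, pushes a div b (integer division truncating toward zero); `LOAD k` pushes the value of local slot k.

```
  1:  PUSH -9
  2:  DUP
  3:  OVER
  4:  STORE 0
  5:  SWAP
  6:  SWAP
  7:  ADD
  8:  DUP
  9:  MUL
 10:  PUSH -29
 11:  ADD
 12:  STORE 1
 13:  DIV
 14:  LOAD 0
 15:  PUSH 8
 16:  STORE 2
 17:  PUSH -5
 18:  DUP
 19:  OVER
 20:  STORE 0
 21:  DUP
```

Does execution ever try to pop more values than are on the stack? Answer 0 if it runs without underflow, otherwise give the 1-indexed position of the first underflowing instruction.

13

PUSH -9  : -9
DUP      : -9 -9
OVER     : -9 -9 -9
STORE 0  : -9 -9
SWAP     : -9 -9
SWAP     : -9 -9
ADD      : -18
DUP      : -18 -18
MUL      : 324
PUSH -29 : 324 -29
ADD      : 295
STORE 1  : (empty)
DIV  — needs 2 operands, stack has 0 → underflow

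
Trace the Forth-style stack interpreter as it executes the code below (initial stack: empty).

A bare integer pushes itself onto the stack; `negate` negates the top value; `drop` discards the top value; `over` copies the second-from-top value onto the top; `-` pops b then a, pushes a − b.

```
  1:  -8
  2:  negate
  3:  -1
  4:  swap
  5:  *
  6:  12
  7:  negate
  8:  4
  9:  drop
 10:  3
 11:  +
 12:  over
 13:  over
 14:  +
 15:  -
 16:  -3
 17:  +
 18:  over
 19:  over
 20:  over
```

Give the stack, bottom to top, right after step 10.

[-8, -12, 3]

-8      [-8]
negate  [8]
-1      [8, -1]
swap    [-1, 8]
*       [-8]
12      [-8, 12]
negate  [-8, -12]
4       [-8, -12, 4]
drop    [-8, -12]
3       [-8, -12, 3]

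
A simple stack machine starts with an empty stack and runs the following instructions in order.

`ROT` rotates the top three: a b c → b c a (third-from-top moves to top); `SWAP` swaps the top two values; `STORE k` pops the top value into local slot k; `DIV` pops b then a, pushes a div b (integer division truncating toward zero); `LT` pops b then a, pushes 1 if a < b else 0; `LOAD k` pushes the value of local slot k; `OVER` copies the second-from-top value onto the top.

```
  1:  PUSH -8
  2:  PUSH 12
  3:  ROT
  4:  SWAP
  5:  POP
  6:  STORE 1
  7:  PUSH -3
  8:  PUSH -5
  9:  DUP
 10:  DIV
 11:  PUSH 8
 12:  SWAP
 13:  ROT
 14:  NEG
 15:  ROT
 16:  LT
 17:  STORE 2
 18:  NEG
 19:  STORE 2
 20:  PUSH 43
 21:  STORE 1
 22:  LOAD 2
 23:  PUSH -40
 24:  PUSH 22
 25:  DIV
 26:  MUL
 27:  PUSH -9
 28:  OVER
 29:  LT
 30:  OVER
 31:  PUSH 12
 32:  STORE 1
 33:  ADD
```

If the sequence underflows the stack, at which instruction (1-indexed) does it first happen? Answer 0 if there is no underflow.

3

PUSH -8 → [-8]
PUSH 12 → [-8, 12]
ROT  — needs 3 operands, stack has 2 → underflow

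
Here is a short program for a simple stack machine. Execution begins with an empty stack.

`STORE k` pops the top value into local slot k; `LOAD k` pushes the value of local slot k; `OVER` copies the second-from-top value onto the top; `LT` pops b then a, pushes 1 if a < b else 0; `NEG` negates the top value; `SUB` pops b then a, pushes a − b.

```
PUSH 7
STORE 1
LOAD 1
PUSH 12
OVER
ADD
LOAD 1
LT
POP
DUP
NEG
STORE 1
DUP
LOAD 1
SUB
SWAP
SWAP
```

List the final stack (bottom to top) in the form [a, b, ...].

PUSH 7  : 7
STORE 1 : (empty)
LOAD 1  : 7
PUSH 12 : 7 12
OVER    : 7 12 7
ADD     : 7 19
LOAD 1  : 7 19 7
LT      : 7 0
POP     : 7
DUP     : 7 7
NEG     : 7 -7
STORE 1 : 7
DUP     : 7 7
LOAD 1  : 7 7 -7
SUB     : 7 14
SWAP    : 14 7
SWAP    : 7 14

[7, 14]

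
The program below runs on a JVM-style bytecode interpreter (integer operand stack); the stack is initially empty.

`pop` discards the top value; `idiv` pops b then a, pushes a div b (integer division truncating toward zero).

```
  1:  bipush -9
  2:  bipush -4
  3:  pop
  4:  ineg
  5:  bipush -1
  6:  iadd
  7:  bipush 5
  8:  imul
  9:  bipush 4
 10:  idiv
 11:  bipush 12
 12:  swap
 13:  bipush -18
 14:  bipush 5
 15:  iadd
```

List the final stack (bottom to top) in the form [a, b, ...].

[12, 10, -13]

bipush -9  : [-9]
bipush -4  : [-9, -4]
pop        : [-9]
ineg       : [9]
bipush -1  : [9, -1]
iadd       : [8]
bipush 5   : [8, 5]
imul       : [40]
bipush 4   : [40, 4]
idiv       : [10]
bipush 12  : [10, 12]
swap       : [12, 10]
bipush -18 : [12, 10, -18]
bipush 5   : [12, 10, -18, 5]
iadd       : [12, 10, -13]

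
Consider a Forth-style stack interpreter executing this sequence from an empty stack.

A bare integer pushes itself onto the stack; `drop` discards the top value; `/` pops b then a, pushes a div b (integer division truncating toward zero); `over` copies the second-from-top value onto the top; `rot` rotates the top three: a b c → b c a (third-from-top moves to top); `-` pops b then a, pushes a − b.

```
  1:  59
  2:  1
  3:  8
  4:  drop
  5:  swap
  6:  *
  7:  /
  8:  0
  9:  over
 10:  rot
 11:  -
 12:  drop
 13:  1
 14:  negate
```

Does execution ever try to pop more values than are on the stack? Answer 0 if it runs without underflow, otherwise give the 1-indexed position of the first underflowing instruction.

7

59    [59]
1     [59, 1]
8     [59, 1, 8]
drop  [59, 1]
swap  [1, 59]
*     [59]
/  — needs 2 operands, stack has 1 → underflow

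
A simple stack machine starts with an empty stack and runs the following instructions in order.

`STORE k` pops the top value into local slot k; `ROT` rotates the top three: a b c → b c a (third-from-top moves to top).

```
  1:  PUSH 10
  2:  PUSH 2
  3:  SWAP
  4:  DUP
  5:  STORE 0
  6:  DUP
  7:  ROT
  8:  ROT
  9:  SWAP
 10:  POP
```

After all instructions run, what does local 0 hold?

10

PUSH 10 -> 10
PUSH 2  -> 10 2
SWAP    -> 2 10
DUP     -> 2 10 10
STORE 0 -> 2 10
DUP     -> 2 10 10
ROT     -> 10 10 2
ROT     -> 10 2 10
SWAP    -> 10 10 2
POP     -> 10 10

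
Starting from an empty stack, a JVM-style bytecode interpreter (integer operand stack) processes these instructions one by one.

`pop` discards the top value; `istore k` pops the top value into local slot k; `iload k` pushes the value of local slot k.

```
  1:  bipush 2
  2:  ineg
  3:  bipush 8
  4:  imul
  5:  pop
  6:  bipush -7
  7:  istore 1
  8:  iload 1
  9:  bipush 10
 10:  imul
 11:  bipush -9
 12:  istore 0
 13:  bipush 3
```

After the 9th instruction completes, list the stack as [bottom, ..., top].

[-7, 10]

bipush 2  -> 2
ineg      -> -2
bipush 8  -> -2 8
imul      -> -16
pop       -> (empty)
bipush -7 -> -7
istore 1  -> (empty)
iload 1   -> -7
bipush 10 -> -7 10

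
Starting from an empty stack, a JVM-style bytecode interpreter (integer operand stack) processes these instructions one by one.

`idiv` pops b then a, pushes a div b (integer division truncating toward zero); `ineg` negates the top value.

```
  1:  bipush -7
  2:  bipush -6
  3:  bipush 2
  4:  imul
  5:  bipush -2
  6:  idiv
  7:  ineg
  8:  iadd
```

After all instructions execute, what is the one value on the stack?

-13

bipush -7  [-7]
bipush -6  [-7, -6]
bipush 2   [-7, -6, 2]
imul       [-7, -12]
bipush -2  [-7, -12, -2]
idiv       [-7, 6]
ineg       [-7, -6]
iadd       [-13]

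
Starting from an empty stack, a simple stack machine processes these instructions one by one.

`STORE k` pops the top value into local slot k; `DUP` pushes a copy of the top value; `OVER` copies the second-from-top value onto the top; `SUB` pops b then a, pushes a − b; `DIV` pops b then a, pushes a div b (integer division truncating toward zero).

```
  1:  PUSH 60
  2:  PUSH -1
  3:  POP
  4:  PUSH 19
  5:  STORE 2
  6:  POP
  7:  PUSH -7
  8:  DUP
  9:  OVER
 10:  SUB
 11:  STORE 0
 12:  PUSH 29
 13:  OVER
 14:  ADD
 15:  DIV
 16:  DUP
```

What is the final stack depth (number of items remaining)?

2

PUSH 60 -> [60]
PUSH -1 -> [60, -1]
POP     -> [60]
PUSH 19 -> [60, 19]
STORE 2 -> [60]
POP     -> []
PUSH -7 -> [-7]
DUP     -> [-7, -7]
OVER    -> [-7, -7, -7]
SUB     -> [-7, 0]
STORE 0 -> [-7]
PUSH 29 -> [-7, 29]
OVER    -> [-7, 29, -7]
ADD     -> [-7, 22]
DIV     -> [0]
DUP     -> [0, 0]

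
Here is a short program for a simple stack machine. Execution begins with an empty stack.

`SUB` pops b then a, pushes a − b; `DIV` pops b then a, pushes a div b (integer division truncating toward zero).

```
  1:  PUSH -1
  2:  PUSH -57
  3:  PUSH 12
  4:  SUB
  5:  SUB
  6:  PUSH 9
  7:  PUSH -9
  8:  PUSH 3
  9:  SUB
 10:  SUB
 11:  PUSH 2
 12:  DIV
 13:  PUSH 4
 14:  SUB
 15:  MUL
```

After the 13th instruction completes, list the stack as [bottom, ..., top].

[68, 10, 4]

PUSH -1  -> [-1]
PUSH -57 -> [-1, -57]
PUSH 12  -> [-1, -57, 12]
SUB      -> [-1, -69]
SUB      -> [68]
PUSH 9   -> [68, 9]
PUSH -9  -> [68, 9, -9]
PUSH 3   -> [68, 9, -9, 3]
SUB      -> [68, 9, -12]
SUB      -> [68, 21]
PUSH 2   -> [68, 21, 2]
DIV      -> [68, 10]
PUSH 4   -> [68, 10, 4]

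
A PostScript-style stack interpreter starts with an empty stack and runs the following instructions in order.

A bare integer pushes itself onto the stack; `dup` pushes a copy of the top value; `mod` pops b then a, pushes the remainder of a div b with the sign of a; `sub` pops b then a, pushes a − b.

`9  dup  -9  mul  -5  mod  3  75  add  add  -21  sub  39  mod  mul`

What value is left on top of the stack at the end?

9   → 9
dup → 9 9
-9  → 9 9 -9
mul → 9 -81
-5  → 9 -81 -5
mod → 9 -1
3   → 9 -1 3
75  → 9 -1 3 75
add → 9 -1 78
add → 9 77
-21 → 9 77 -21
sub → 9 98
39  → 9 98 39
mod → 9 20
mul → 180

180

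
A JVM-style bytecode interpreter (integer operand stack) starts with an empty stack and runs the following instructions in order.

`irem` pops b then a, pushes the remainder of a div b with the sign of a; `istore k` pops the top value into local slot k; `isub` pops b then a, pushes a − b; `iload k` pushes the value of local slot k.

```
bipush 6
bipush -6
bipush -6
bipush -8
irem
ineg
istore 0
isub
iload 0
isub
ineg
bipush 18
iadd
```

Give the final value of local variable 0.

6

bipush 6  : 6
bipush -6 : 6 -6
bipush -6 : 6 -6 -6
bipush -8 : 6 -6 -6 -8
irem      : 6 -6 -6
ineg      : 6 -6 6
istore 0  : 6 -6
isub      : 12
iload 0   : 12 6
isub      : 6
ineg      : -6
bipush 18 : -6 18
iadd      : 12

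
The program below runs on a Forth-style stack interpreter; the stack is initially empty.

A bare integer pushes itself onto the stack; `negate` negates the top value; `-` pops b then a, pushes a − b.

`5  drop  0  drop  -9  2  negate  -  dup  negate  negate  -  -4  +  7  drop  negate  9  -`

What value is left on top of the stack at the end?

5      : [5]
drop   : []
0      : [0]
drop   : []
-9     : [-9]
2      : [-9, 2]
negate : [-9, -2]
-      : [-7]
dup    : [-7, -7]
negate : [-7, 7]
negate : [-7, -7]
-      : [0]
-4     : [0, -4]
+      : [-4]
7      : [-4, 7]
drop   : [-4]
negate : [4]
9      : [4, 9]
-      : [-5]

-5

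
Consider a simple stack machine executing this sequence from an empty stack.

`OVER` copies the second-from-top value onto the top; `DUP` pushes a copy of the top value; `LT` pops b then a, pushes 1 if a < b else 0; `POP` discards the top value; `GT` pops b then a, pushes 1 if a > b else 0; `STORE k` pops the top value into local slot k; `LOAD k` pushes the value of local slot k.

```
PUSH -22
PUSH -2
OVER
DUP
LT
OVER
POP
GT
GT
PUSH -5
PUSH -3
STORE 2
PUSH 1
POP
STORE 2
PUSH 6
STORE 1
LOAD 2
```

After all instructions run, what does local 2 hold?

-5

PUSH -22 : [-22]
PUSH -2  : [-22, -2]
OVER     : [-22, -2, -22]
DUP      : [-22, -2, -22, -22]
LT       : [-22, -2, 0]
OVER     : [-22, -2, 0, -2]
POP      : [-22, -2, 0]
GT       : [-22, 0]
GT       : [0]
PUSH -5  : [0, -5]
PUSH -3  : [0, -5, -3]
STORE 2  : [0, -5]
PUSH 1   : [0, -5, 1]
POP      : [0, -5]
STORE 2  : [0]
PUSH 6   : [0, 6]
STORE 1  : [0]
LOAD 2   : [0, -5]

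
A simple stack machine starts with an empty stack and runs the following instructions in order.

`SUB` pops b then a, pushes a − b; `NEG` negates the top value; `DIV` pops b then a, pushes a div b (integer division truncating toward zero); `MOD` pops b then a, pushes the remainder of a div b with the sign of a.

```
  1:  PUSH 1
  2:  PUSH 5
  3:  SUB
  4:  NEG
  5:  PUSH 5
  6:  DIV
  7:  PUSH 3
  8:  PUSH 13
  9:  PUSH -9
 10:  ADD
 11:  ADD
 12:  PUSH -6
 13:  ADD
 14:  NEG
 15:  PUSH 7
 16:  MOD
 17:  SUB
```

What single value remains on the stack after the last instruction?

PUSH 1  → [1]
PUSH 5  → [1, 5]
SUB     → [-4]
NEG     → [4]
PUSH 5  → [4, 5]
DIV     → [0]
PUSH 3  → [0, 3]
PUSH 13 → [0, 3, 13]
PUSH -9 → [0, 3, 13, -9]
ADD     → [0, 3, 4]
ADD     → [0, 7]
PUSH -6 → [0, 7, -6]
ADD     → [0, 1]
NEG     → [0, -1]
PUSH 7  → [0, -1, 7]
MOD     → [0, -1]
SUB     → [1]

1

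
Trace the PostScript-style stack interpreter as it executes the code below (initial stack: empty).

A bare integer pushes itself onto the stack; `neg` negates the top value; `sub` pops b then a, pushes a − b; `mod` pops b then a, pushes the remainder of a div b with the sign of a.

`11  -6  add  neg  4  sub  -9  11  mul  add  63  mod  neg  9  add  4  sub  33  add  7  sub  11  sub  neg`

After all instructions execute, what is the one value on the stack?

-65

11  -> [11]
-6  -> [11, -6]
add -> [5]
neg -> [-5]
4   -> [-5, 4]
sub -> [-9]
-9  -> [-9, -9]
11  -> [-9, -9, 11]
mul -> [-9, -99]
add -> [-108]
63  -> [-108, 63]
mod -> [-45]
neg -> [45]
9   -> [45, 9]
add -> [54]
4   -> [54, 4]
sub -> [50]
33  -> [50, 33]
add -> [83]
7   -> [83, 7]
sub -> [76]
11  -> [76, 11]
sub -> [65]
neg -> [-65]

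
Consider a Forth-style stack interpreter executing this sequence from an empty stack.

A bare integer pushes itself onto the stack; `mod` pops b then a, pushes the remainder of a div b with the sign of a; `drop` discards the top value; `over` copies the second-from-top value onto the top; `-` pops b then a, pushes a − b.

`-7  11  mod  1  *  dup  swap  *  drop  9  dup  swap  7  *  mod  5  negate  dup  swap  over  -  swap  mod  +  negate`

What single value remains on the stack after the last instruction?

-9

-7     → [-7]
11     → [-7, 11]
mod    → [-7]
1      → [-7, 1]
*      → [-7]
dup    → [-7, -7]
swap   → [-7, -7]
*      → [49]
drop   → []
9      → [9]
dup    → [9, 9]
swap   → [9, 9]
7      → [9, 9, 7]
*      → [9, 63]
mod    → [9]
5      → [9, 5]
negate → [9, -5]
dup    → [9, -5, -5]
swap   → [9, -5, -5]
over   → [9, -5, -5, -5]
-      → [9, -5, 0]
swap   → [9, 0, -5]
mod    → [9, 0]
+      → [9]
negate → [-9]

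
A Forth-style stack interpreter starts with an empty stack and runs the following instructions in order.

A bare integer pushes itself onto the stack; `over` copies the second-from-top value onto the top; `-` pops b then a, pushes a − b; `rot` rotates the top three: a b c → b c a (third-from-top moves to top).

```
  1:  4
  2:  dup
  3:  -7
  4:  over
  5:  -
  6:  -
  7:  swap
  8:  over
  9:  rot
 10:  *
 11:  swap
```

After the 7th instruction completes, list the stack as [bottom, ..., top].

4     4
dup   4 4
-7    4 4 -7
over  4 4 -7 4
-     4 4 -11
-     4 15
swap  15 4

[15, 4]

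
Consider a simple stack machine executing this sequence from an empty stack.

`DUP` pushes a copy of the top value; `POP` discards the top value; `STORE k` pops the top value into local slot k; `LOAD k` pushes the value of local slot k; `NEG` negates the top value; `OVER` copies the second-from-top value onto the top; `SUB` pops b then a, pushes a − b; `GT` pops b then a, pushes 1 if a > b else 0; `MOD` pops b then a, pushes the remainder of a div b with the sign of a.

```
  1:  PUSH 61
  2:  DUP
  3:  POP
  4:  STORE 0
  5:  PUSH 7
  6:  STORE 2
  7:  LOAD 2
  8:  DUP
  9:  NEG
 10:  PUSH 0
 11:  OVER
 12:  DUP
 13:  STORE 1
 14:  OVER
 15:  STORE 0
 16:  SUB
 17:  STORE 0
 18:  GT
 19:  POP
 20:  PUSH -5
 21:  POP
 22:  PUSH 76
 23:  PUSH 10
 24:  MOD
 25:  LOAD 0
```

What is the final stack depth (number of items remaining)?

2

PUSH 61 : [61]
DUP     : [61, 61]
POP     : [61]
STORE 0 : []
PUSH 7  : [7]
STORE 2 : []
LOAD 2  : [7]
DUP     : [7, 7]
NEG     : [7, -7]
PUSH 0  : [7, -7, 0]
OVER    : [7, -7, 0, -7]
DUP     : [7, -7, 0, -7, -7]
STORE 1 : [7, -7, 0, -7]
OVER    : [7, -7, 0, -7, 0]
STORE 0 : [7, -7, 0, -7]
SUB     : [7, -7, 7]
STORE 0 : [7, -7]
GT      : [1]
POP     : []
PUSH -5 : [-5]
POP     : []
PUSH 76 : [76]
PUSH 10 : [76, 10]
MOD     : [6]
LOAD 0  : [6, 7]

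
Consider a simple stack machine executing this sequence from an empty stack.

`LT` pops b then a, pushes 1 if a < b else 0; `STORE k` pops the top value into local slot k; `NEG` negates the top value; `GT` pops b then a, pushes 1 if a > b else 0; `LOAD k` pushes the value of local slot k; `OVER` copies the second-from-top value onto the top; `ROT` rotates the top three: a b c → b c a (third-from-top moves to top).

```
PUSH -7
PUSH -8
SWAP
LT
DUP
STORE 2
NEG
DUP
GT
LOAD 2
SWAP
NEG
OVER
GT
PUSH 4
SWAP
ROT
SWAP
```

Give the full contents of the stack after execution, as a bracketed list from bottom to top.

PUSH -7 -> [-7]
PUSH -8 -> [-7, -8]
SWAP    -> [-8, -7]
LT      -> [1]
DUP     -> [1, 1]
STORE 2 -> [1]
NEG     -> [-1]
DUP     -> [-1, -1]
GT      -> [0]
LOAD 2  -> [0, 1]
SWAP    -> [1, 0]
NEG     -> [1, 0]
OVER    -> [1, 0, 1]
GT      -> [1, 0]
PUSH 4  -> [1, 0, 4]
SWAP    -> [1, 4, 0]
ROT     -> [4, 0, 1]
SWAP    -> [4, 1, 0]

[4, 1, 0]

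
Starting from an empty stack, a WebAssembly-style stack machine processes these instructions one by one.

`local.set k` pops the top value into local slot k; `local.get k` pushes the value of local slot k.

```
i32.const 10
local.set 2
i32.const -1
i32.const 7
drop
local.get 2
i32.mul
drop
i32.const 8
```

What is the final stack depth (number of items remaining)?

1

i32.const 10 → 10
local.set 2  → (empty)
i32.const -1 → -1
i32.const 7  → -1 7
drop         → -1
local.get 2  → -1 10
i32.mul      → -10
drop         → (empty)
i32.const 8  → 8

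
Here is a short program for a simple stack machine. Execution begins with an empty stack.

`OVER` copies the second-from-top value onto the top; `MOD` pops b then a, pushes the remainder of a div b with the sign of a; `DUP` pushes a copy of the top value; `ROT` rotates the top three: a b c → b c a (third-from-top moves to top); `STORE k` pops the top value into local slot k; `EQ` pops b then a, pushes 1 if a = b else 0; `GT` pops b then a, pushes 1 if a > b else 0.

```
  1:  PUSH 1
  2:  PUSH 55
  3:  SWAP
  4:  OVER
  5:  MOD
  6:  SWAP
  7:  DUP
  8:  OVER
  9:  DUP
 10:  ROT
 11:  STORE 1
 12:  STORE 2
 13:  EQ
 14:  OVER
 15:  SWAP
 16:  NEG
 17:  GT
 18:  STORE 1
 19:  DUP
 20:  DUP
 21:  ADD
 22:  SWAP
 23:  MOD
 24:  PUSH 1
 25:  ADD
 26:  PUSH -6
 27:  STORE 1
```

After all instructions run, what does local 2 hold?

PUSH 1  → [1]
PUSH 55 → [1, 55]
SWAP    → [55, 1]
OVER    → [55, 1, 55]
MOD     → [55, 1]
SWAP    → [1, 55]
DUP     → [1, 55, 55]
OVER    → [1, 55, 55, 55]
DUP     → [1, 55, 55, 55, 55]
ROT     → [1, 55, 55, 55, 55]
STORE 1 → [1, 55, 55, 55]
STORE 2 → [1, 55, 55]
EQ      → [1, 1]
OVER    → [1, 1, 1]
SWAP    → [1, 1, 1]
NEG     → [1, 1, -1]
GT      → [1, 1]
STORE 1 → [1]
DUP     → [1, 1]
DUP     → [1, 1, 1]
ADD     → [1, 2]
SWAP    → [2, 1]
MOD     → [0]
PUSH 1  → [0, 1]
ADD     → [1]
PUSH -6 → [1, -6]
STORE 1 → [1]

55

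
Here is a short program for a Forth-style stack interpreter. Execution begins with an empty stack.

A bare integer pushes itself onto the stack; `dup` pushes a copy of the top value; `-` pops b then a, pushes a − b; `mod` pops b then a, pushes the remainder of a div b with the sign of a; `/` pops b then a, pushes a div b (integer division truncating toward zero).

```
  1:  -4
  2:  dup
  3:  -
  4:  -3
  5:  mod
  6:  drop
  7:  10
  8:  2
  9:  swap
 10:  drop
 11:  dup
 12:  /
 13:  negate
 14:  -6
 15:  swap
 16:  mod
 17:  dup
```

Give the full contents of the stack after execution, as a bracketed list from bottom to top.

-4     -> [-4]
dup    -> [-4, -4]
-      -> [0]
-3     -> [0, -3]
mod    -> [0]
drop   -> []
10     -> [10]
2      -> [10, 2]
swap   -> [2, 10]
drop   -> [2]
dup    -> [2, 2]
/      -> [1]
negate -> [-1]
-6     -> [-1, -6]
swap   -> [-6, -1]
mod    -> [0]
dup    -> [0, 0]

[0, 0]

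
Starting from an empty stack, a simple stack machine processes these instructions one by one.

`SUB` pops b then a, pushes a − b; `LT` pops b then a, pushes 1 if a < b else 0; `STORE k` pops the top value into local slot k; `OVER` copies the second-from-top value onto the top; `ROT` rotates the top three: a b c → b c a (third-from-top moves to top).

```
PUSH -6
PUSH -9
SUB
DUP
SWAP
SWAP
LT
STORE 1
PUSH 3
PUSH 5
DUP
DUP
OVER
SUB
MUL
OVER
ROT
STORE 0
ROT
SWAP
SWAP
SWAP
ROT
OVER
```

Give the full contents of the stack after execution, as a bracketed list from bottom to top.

PUSH -6 : [-6]
PUSH -9 : [-6, -9]
SUB     : [3]
DUP     : [3, 3]
SWAP    : [3, 3]
SWAP    : [3, 3]
LT      : [0]
STORE 1 : []
PUSH 3  : [3]
PUSH 5  : [3, 5]
DUP     : [3, 5, 5]
DUP     : [3, 5, 5, 5]
OVER    : [3, 5, 5, 5, 5]
SUB     : [3, 5, 5, 0]
MUL     : [3, 5, 0]
OVER    : [3, 5, 0, 5]
ROT     : [3, 0, 5, 5]
STORE 0 : [3, 0, 5]
ROT     : [0, 5, 3]
SWAP    : [0, 3, 5]
SWAP    : [0, 5, 3]
SWAP    : [0, 3, 5]
ROT     : [3, 5, 0]
OVER    : [3, 5, 0, 5]

[3, 5, 0, 5]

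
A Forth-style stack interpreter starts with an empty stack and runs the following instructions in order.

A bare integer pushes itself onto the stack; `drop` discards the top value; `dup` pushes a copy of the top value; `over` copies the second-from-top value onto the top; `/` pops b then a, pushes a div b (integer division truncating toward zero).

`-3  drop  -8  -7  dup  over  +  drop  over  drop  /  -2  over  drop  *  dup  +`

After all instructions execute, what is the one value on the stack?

-4

-3   → [-3]
drop → []
-8   → [-8]
-7   → [-8, -7]
dup  → [-8, -7, -7]
over → [-8, -7, -7, -7]
+    → [-8, -7, -14]
drop → [-8, -7]
over → [-8, -7, -8]
drop → [-8, -7]
/    → [1]
-2   → [1, -2]
over → [1, -2, 1]
drop → [1, -2]
*    → [-2]
dup  → [-2, -2]
+    → [-4]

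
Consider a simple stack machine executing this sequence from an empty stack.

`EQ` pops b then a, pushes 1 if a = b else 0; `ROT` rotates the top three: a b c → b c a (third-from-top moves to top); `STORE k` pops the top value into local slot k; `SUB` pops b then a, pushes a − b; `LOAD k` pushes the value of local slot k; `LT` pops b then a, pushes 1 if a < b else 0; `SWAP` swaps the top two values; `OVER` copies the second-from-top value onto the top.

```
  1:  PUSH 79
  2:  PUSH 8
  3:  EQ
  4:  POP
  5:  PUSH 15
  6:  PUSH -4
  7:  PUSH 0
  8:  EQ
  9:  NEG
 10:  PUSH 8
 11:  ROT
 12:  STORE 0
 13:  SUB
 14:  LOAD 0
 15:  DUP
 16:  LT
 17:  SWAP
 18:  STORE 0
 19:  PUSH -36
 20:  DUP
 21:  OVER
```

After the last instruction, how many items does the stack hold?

PUSH 79  -> [79]
PUSH 8   -> [79, 8]
EQ       -> [0]
POP      -> []
PUSH 15  -> [15]
PUSH -4  -> [15, -4]
PUSH 0   -> [15, -4, 0]
EQ       -> [15, 0]
NEG      -> [15, 0]
PUSH 8   -> [15, 0, 8]
ROT      -> [0, 8, 15]
STORE 0  -> [0, 8]
SUB      -> [-8]
LOAD 0   -> [-8, 15]
DUP      -> [-8, 15, 15]
LT       -> [-8, 0]
SWAP     -> [0, -8]
STORE 0  -> [0]
PUSH -36 -> [0, -36]
DUP      -> [0, -36, -36]
OVER     -> [0, -36, -36, -36]

4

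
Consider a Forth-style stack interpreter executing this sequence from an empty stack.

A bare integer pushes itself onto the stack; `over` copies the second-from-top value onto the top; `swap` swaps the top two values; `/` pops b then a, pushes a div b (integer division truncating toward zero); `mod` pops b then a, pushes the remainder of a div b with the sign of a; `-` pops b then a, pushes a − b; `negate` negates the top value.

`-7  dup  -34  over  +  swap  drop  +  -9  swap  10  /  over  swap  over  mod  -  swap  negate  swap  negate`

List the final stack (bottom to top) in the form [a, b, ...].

[9, 5]

-7     : -7
dup    : -7 -7
-34    : -7 -7 -34
over   : -7 -7 -34 -7
+      : -7 -7 -41
swap   : -7 -41 -7
drop   : -7 -41
+      : -48
-9     : -48 -9
swap   : -9 -48
10     : -9 -48 10
/      : -9 -4
over   : -9 -4 -9
swap   : -9 -9 -4
over   : -9 -9 -4 -9
mod    : -9 -9 -4
-      : -9 -5
swap   : -5 -9
negate : -5 9
swap   : 9 -5
negate : 9 5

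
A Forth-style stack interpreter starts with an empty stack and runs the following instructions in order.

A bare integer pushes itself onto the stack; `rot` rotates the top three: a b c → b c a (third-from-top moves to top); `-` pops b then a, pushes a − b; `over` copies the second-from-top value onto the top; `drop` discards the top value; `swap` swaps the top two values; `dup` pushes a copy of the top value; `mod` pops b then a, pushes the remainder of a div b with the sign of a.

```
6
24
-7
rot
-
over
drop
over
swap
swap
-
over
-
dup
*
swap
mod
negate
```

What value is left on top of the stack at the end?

-1

6      : [6]
24     : [6, 24]
-7     : [6, 24, -7]
rot    : [24, -7, 6]
-      : [24, -13]
over   : [24, -13, 24]
drop   : [24, -13]
over   : [24, -13, 24]
swap   : [24, 24, -13]
swap   : [24, -13, 24]
-      : [24, -37]
over   : [24, -37, 24]
-      : [24, -61]
dup    : [24, -61, -61]
*      : [24, 3721]
swap   : [3721, 24]
mod    : [1]
negate : [-1]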